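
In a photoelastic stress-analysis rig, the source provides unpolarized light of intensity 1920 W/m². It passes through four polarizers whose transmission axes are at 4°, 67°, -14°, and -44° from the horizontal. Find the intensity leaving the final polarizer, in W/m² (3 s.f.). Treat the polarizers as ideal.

Unpolarized light through the first polarizer → I₁ = 1920 W/m²/2 = 960 W/m², polarized at 4°.
I₂ = I₁ · cos²(63°) = 960 · 0.2061 = 197.9 W/m².
I₃ = I₂ · cos²(81°) = 197.9 · 0.02447 = 4.842 W/m².
I₄ = I₃ · cos²(30°) = 4.842 · 0.75 = 3.632 W/m².

I ≈ 3.63 W/m²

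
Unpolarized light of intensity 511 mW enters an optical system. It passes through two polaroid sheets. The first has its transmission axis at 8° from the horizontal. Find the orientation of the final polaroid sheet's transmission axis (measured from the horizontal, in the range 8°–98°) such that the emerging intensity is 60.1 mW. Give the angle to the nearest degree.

Unpolarized light through the first polarizer → I₁ = ½ I₀, now polarized at 8°.
Target fraction: 60.1 / 511 mW = 0.1176 of I₀.
Need I₂/I₀ = 0.1176, so cos²(θ − 8°) = 0.1176 / 0.5 = 0.2352.
θ − 8° = arccos(√0.2352) = 61.0°, giving θ ≈ 8 + 61.0 = 69.0°.

θ ≈ 69°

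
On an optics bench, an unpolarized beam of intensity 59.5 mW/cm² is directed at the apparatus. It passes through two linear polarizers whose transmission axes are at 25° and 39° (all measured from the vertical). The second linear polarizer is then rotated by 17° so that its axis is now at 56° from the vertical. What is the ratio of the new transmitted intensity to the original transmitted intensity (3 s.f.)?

I_new/I_old ≈ 0.780

Before rotation:
Unpolarized light through the first polarizer → I₁ = ½ I₀, now polarized at 25°.
I₂ = I₁ cos²(39° − 25°) = 0.5 I₀ · cos²(14°) = 0.4707 I₀.
After rotation:
Unpolarized light through the first polarizer → I₁ = ½ I₀, now polarized at 25°.
I₂ = I₁ cos²(56° − 25°) = 0.5 I₀ · cos²(31°) = 0.3674 I₀.
Ratio = 0.3674 / 0.4707 = 0.7804.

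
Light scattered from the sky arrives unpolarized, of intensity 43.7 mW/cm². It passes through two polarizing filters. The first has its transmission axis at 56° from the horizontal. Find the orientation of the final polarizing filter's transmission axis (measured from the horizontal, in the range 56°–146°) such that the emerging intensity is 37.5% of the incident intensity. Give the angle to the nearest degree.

θ ≈ 86°

Unpolarized light through the first polarizer → I₁ = ½ I₀, now polarized at 56°.
Need I₂/I₀ = 0.375, so cos²(θ − 56°) = 0.375 / 0.5 = 0.75.
θ − 56° = arccos(√0.75) = 30.0°, giving θ ≈ 56 + 30.0 = 86.0°.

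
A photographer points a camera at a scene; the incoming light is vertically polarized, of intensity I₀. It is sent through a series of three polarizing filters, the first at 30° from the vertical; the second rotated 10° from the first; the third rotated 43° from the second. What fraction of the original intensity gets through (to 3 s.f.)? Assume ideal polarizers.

I₁ = I₀ cos²(30° − 0°) = I₀ cos²(30°) = 0.75 I₀.
I₂ = I₁ cos²(10°) = 0.75 · 0.9698 I₀ = 0.7274 I₀.
I₃ = I₂ cos²(43°) = 0.7274 · 0.5349 I₀ = 0.3891 I₀.
Transmitted fraction = 0.3891.

≈ 0.389 I₀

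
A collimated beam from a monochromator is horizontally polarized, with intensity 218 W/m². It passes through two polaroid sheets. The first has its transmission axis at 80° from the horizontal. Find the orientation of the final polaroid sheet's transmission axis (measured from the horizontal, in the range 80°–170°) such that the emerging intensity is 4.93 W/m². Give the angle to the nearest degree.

θ ≈ 110°

By Malus's law, I₁ = I₀ cos²(80° − 0°) = I₀ cos²(80°) = 0.03015 I₀.
Target fraction: 4.93 / 218 W/m² = 0.02261 of I₀.
Need I₂/I₀ = 0.02261, so cos²(θ − 80°) = 0.02261 / 0.03015 = 0.75.
θ − 80° = arccos(√0.75) = 30.0°, giving θ ≈ 80 + 30.0 = 110.0°.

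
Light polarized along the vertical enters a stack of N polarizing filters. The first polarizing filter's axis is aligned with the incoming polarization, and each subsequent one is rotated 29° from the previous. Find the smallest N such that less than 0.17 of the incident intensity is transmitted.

N = 8

First polarizer is aligned with the polarization: full transmission.
Each further stage multiplies by cos²(29°) = 0.765.
After N polarizers: T = 0.765^(N−1). Require T < 0.17 ⇒ N−1 > ln(0.17)/ln(0.765) = 6.61, so N−1 ≥ 7 and N = 8.
Check: N=8 gives T = 0.1533 < 0.17; N=7 gives T = 0.2004.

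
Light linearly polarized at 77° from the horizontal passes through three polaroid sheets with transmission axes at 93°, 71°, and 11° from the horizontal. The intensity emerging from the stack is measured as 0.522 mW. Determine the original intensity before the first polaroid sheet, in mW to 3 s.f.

I₀ ≈ 2.63 mW

I₁ = I₀ cos²(93° − 77°) = I₀ cos²(16°) = 0.924 I₀.
I₂ = I₁ cos²(71° − 93°) = 0.924 I₀ · cos²(22°) = 0.7944 I₀.
I₃ = I₂ cos²(11° − 71°) = 0.7944 I₀ · cos²(60°) = 0.1986 I₀.
So 0.522 mW = 0.1986 I₀, giving I₀ = 0.522/0.1986 = 2.629 mW.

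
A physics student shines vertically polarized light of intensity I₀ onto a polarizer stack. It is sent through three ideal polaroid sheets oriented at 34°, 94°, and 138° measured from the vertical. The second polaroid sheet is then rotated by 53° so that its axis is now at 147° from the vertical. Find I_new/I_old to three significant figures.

I_new/I_old ≈ 1.15

Before rotation:
By Malus's law, I₁ = I₀ cos²(34° − 0°) = I₀ cos²(34°) = 0.6873 I₀.
I₂ = I₁ cos²(94° − 34°) = 0.6873 I₀ · cos²(60°) = 0.1718 I₀.
I₃ = I₂ cos²(138° − 94°) = 0.1718 I₀ · cos²(44°) = 0.08891 I₀.
After rotation:
I₁ = I₀ cos²(34° − 0°) = I₀ cos²(34°) = 0.6873 I₀.
Angle between axes 1 and 2: 67°. I₂ = 0.6873 I₀ · cos²(67°) = 0.1049 I₀.
I₃ = I₂ cos²(138° − 147°) = 0.1049 I₀ · cos²(9°) = 0.1024 I₀.
Ratio = 0.1024 / 0.08891 = 1.151.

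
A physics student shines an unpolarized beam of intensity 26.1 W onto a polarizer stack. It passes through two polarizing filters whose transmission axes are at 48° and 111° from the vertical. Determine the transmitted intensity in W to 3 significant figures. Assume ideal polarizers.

I ≈ 2.69 W

Unpolarized light through the first polarizer → I₁ = 26.1 W/2 = 13.05 W, polarized at 48°.
I₂ = I₁ · cos²(63°) = 13.05 · 0.2061 = 2.69 W.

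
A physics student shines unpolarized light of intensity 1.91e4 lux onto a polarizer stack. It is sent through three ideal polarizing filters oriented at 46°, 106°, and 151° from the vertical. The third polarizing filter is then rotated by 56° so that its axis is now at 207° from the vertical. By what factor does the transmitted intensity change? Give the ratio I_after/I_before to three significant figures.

Before rotation:
Unpolarized light through the first polarizer → I₁ = ½ I₀, now polarized at 46°.
I₂ = I₁ cos²(106° − 46°) = 0.5 I₀ · cos²(60°) = 0.125 I₀.
I₃ = I₂ cos²(151° − 106°) = 0.125 I₀ · cos²(45°) = 0.0625 I₀.
After rotation:
Unpolarized light through the first polarizer → I₁ = ½ I₀, now polarized at 46°.
I₂ = I₁ cos²(106° − 46°) = 0.5 I₀ · cos²(60°) = 0.125 I₀.
Angle between axes 2 and 3: 79°. I₃ = 0.125 I₀ · cos²(79°) = 0.004551 I₀.
Ratio = 0.004551 / 0.0625 = 0.07282.

I_new/I_old ≈ 0.0728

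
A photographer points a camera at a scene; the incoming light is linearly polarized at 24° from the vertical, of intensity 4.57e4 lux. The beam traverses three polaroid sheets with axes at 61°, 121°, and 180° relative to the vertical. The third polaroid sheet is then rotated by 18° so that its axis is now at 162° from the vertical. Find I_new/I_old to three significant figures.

Before rotation:
By Malus's law, I₁ = I₀ cos²(61° − 24°) = I₀ cos²(37°) = 0.6378 I₀.
I₂ = I₁ cos²(121° − 61°) = 0.6378 I₀ · cos²(60°) = 0.1595 I₀.
I₃ = I₂ cos²(180° − 121°) = 0.1595 I₀ · cos²(59°) = 0.0423 I₀.
After rotation:
I₁ = I₀ cos²(61° − 24°) = I₀ cos²(37°) = 0.6378 I₀.
I₂ = I₁ cos²(121° − 61°) = 0.6378 I₀ · cos²(60°) = 0.1595 I₀.
I₃ = I₂ cos²(162° − 121°) = 0.1595 I₀ · cos²(41°) = 0.09082 I₀.
Ratio = 0.09082 / 0.0423 = 2.147.

I_new/I_old ≈ 2.15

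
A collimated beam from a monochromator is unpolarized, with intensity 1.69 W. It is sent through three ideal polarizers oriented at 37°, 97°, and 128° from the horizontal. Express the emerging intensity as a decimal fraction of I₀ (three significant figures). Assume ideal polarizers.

I/I₀ ≈ 0.0918

Unpolarized light through the first polarizer → I₁ = 1.69 W/2 = 0.845 W, polarized at 37°.
I₂ = I₁ · cos²(60°) = 0.845 · 0.25 = 0.2113 W.
I₃ = I₂ · cos²(31°) = 0.2113 · 0.7347 = 0.1552 W.
Transmitted fraction = 0.09184.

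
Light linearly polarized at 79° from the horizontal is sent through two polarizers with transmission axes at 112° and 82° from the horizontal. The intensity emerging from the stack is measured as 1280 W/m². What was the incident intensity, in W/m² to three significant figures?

By Malus's law, I₁ = I₀ cos²(112° − 79°) = I₀ cos²(33°) = 0.7034 I₀.
I₂ = I₁ cos²(82° − 112°) = 0.7034 I₀ · cos²(30°) = 0.5275 I₀.
So 1280 W/m² = 0.5275 I₀, giving I₀ = 1280/0.5275 = 2426 W/m².

I₀ ≈ 2430 W/m²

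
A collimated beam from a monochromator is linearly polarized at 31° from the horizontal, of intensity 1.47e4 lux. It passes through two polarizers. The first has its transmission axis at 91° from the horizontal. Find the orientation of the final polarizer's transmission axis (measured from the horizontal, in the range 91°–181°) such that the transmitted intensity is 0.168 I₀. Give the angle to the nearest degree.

I₁ = I₀ cos²(91° − 31°) = I₀ cos²(60°) = 0.25 I₀.
Need I₂/I₀ = 0.168, so cos²(θ − 91°) = 0.168 / 0.25 = 0.672.
θ − 91° = arccos(√0.672) = 34.9°, giving θ ≈ 91 + 34.9 = 125.9°.

θ ≈ 126°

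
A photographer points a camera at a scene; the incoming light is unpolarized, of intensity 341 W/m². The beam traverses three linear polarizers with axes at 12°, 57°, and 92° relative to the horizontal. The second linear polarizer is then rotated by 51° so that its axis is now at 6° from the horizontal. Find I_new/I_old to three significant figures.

Before rotation:
Unpolarized light through the first polarizer → I₁ = ½ I₀, now polarized at 12°.
I₂ = I₁ cos²(57° − 12°) = 0.5 I₀ · cos²(45°) = 0.25 I₀.
I₃ = I₂ cos²(92° − 57°) = 0.25 I₀ · cos²(35°) = 0.1678 I₀.
After rotation:
Unpolarized light through the first polarizer → I₁ = ½ I₀, now polarized at 12°.
I₂ = I₁ cos²(6° − 12°) = 0.5 I₀ · cos²(6°) = 0.4945 I₀.
I₃ = I₂ cos²(92° − 6°) = 0.4945 I₀ · cos²(86°) = 0.002406 I₀.
Ratio = 0.002406 / 0.1678 = 0.01434.

I_new/I_old ≈ 0.0143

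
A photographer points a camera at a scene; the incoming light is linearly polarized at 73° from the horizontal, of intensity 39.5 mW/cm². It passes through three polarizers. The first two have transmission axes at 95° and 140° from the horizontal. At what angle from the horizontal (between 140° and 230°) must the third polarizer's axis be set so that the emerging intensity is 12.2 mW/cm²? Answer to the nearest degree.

θ ≈ 172°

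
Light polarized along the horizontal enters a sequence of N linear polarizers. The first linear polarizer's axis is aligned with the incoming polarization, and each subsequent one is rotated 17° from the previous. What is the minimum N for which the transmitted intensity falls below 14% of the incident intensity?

First polarizer is aligned with the polarization: full transmission.
Each further stage multiplies by cos²(17°) = 0.9145.
After N polarizers: T = 0.9145^(N−1). Require T < 0.14 ⇒ N−1 > ln(0.14)/ln(0.9145) = 22.00, so N−1 ≥ 23 and N = 24.
Check: N=24 gives T = 0.1281 < 0.14; N=23 gives T = 0.14.

N = 24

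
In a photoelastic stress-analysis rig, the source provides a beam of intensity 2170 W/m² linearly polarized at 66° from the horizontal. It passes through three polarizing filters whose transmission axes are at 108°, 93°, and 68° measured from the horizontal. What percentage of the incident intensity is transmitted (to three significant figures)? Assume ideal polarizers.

≈ 42.3%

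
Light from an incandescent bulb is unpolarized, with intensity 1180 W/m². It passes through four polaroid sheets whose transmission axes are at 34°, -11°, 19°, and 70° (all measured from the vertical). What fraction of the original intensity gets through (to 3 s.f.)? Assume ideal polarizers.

I/I₀ ≈ 0.0743

Unpolarized light through the first polarizer → I₁ = 1180 W/m²/2 = 590 W/m², polarized at 34°.
I₂ = I₁ · cos²(45°) = 590 · 0.5 = 295 W/m².
I₃ = I₂ · cos²(30°) = 295 · 0.75 = 221.3 W/m².
I₄ = I₃ · cos²(51°) = 221.3 · 0.396 = 87.62 W/m².
Transmitted fraction = 0.07426.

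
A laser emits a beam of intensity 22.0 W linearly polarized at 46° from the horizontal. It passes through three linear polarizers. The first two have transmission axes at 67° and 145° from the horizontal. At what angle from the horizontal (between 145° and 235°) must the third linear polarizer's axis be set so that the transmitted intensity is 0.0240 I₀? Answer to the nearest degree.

I₁ = I₀ cos²(67° − 46°) = I₀ cos²(21°) = 0.8716 I₀.
I₂ = I₁ cos²(145° − 67°) = 0.8716 I₀ · cos²(78°) = 0.03768 I₀.
Need I₃/I₀ = 0.024, so cos²(θ − 145°) = 0.024 / 0.03768 = 0.637.
θ − 145° = arccos(√0.637) = 37.0°, giving θ ≈ 145 + 37.0 = 182.0°.

θ ≈ 182°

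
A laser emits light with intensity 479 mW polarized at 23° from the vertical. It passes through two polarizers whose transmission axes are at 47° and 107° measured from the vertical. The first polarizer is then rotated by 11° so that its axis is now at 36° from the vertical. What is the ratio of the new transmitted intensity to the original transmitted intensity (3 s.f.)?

I_new/I_old ≈ 0.482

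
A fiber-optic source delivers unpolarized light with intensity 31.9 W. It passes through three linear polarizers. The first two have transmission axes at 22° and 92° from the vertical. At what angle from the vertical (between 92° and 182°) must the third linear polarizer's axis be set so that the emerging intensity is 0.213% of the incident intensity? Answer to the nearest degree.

θ ≈ 171°

Unpolarized light through the first polarizer → I₁ = ½ I₀, now polarized at 22°.
I₂ = I₁ cos²(92° − 22°) = 0.5 I₀ · cos²(70°) = 0.05849 I₀.
Need I₃/I₀ = 0.00213, so cos²(θ − 92°) = 0.00213 / 0.05849 = 0.03642.
θ − 92° = arccos(√0.03642) = 79.0°, giving θ ≈ 92 + 79.0 = 171.0°.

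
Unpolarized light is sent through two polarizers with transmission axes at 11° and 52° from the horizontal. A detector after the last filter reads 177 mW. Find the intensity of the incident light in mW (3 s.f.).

I₀ ≈ 622 mW

Unpolarized light through the first polarizer → I₁ = ½ I₀, now polarized at 11°.
I₂ = I₁ cos²(52° − 11°) = 0.5 I₀ · cos²(41°) = 0.2848 I₀.
So 177 mW = 0.2848 I₀, giving I₀ = 177/0.2848 = 621.5 mW.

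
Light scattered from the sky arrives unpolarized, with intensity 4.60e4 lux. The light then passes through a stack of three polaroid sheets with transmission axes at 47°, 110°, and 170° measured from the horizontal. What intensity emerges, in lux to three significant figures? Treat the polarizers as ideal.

I ≈ 1190 lux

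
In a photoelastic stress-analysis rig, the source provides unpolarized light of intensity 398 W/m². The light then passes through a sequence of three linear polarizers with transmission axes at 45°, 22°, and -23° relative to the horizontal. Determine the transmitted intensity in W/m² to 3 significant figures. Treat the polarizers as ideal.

I ≈ 84.3 W/m²

Unpolarized light through the first polarizer → I₁ = 398 W/m²/2 = 199 W/m², polarized at 45°.
I₂ = I₁ · cos²(23°) = 199 · 0.8473 = 168.6 W/m².
I₃ = I₂ · cos²(45°) = 168.6 · 0.5 = 84.31 W/m².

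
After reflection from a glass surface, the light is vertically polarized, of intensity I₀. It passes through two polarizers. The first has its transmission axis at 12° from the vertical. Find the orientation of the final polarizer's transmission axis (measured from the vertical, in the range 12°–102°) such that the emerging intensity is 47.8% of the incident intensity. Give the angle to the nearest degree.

By Malus's law, I₁ = I₀ cos²(12° − 0°) = I₀ cos²(12°) = 0.9568 I₀.
Need I₂/I₀ = 0.478, so cos²(θ − 12°) = 0.478 / 0.9568 = 0.4996.
θ − 12° = arccos(√0.4996) = 45.0°, giving θ ≈ 12 + 45.0 = 57.0°.

θ ≈ 57°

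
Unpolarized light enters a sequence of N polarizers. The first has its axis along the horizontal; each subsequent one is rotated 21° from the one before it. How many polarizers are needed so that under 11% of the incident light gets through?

N = 13

First polarizer halves the unpolarized light: factor 1/2.
Each further stage multiplies by cos²(21°) = 0.8716.
After N polarizers: T = 0.5·0.8716^(N−1). Require T < 0.11 ⇒ N−1 > ln(0.11/0.5)/ln(0.8716) = 11.02, so N−1 ≥ 12 and N = 13.
Check: N=13 gives T = 0.09608 < 0.11; N=12 gives T = 0.1102.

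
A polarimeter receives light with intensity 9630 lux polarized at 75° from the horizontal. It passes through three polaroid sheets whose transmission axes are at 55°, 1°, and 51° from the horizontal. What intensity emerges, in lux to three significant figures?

I ≈ 1210 lux

I₁ = 9630 lux · cos²(20°) = 8504 lux.
I₂ = I₁ · cos²(54°) = 8504 · 0.3455 = 2938 lux.
I₃ = I₂ · cos²(50°) = 2938 · 0.4132 = 1214 lux.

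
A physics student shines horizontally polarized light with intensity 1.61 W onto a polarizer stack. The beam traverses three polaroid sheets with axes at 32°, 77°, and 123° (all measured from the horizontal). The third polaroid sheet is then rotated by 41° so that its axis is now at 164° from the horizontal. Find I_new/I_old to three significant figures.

I_new/I_old ≈ 0.00568

Before rotation:
By Malus's law, I₁ = I₀ cos²(32° − 0°) = I₀ cos²(32°) = 0.7192 I₀.
I₂ = I₁ cos²(77° − 32°) = 0.7192 I₀ · cos²(45°) = 0.3596 I₀.
I₃ = I₂ cos²(123° − 77°) = 0.3596 I₀ · cos²(46°) = 0.1735 I₀.
After rotation:
I₁ = I₀ cos²(32° − 0°) = I₀ cos²(32°) = 0.7192 I₀.
I₂ = I₁ cos²(77° − 32°) = 0.7192 I₀ · cos²(45°) = 0.3596 I₀.
I₃ = I₂ cos²(164° − 77°) = 0.3596 I₀ · cos²(87°) = 0.0009849 I₀.
Ratio = 0.0009849 / 0.1735 = 0.005676.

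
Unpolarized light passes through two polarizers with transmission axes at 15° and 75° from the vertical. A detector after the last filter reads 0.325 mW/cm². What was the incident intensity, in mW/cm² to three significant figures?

Unpolarized light through the first polarizer → I₁ = ½ I₀, now polarized at 15°.
I₂ = I₁ cos²(75° − 15°) = 0.5 I₀ · cos²(60°) = 0.125 I₀.
So 0.325 mW/cm² = 0.125 I₀, giving I₀ = 0.325/0.125 = 2.6 mW/cm².

I₀ ≈ 2.60 mW/cm²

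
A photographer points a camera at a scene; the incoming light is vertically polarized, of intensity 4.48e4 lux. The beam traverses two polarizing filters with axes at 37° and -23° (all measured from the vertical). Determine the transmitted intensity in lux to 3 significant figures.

By Malus's law, I₁ = 4.48e4 lux · cos²(37°) = 2.857e+04 lux.
I₂ = I₁ · cos²(60°) = 2.857e+04 · 0.25 = 7144 lux.

I ≈ 7140 lux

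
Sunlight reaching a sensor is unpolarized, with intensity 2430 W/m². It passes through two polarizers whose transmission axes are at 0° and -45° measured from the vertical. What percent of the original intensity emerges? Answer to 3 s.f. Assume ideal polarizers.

≈ 25.0%

Unpolarized light through the first polarizer → I₁ = 2430 W/m²/2 = 1215 W/m², polarized at 0°.
I₂ = I₁ · cos²(45°) = 1215 · 0.5 = 607.5 W/m².
That is 25% of the incident intensity.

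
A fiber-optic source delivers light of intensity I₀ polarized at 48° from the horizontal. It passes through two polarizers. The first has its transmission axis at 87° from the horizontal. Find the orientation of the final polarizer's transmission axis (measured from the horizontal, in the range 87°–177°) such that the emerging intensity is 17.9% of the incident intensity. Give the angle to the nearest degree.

I₁ = I₀ cos²(87° − 48°) = I₀ cos²(39°) = 0.604 I₀.
Need I₂/I₀ = 0.179, so cos²(θ − 87°) = 0.179 / 0.604 = 0.2964.
θ − 87° = arccos(√0.2964) = 57.0°, giving θ ≈ 87 + 57.0 = 144.0°.

θ ≈ 144°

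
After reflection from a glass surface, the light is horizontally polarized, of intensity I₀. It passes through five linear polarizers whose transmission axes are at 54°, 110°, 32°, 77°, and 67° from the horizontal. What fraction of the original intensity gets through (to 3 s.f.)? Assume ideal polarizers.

By Malus's law, I₁ = I₀ cos²(54° − 0°) = I₀ cos²(54°) = 0.3455 I₀.
I₂ = I₁ cos²(110° − 54°) = 0.3455 I₀ · cos²(56°) = 0.108 I₀.
I₃ = I₂ cos²(32° − 110°) = 0.108 I₀ · cos²(78°) = 0.00467 I₀.
I₄ = I₃ cos²(77° − 32°) = 0.00467 I₀ · cos²(45°) = 0.002335 I₀.
I₅ = I₄ cos²(67° − 77°) = 0.002335 I₀ · cos²(10°) = 0.002265 I₀.
Transmitted fraction = 0.002265.

≈ 0.00226 I₀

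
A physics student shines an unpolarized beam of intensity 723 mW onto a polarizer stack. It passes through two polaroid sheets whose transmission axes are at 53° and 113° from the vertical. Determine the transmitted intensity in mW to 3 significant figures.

Unpolarized light through the first polarizer → I₁ = 723 mW/2 = 361.5 mW, polarized at 53°.
I₂ = I₁ · cos²(60°) = 361.5 · 0.25 = 90.38 mW.

I ≈ 90.4 mW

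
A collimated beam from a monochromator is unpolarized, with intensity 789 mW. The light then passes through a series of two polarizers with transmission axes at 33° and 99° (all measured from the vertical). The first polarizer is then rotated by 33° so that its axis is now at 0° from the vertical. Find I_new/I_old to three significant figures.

I_new/I_old ≈ 0.148

Before rotation:
Unpolarized light through the first polarizer → I₁ = ½ I₀, now polarized at 33°.
I₂ = I₁ cos²(99° − 33°) = 0.5 I₀ · cos²(66°) = 0.08272 I₀.
After rotation:
Unpolarized light through the first polarizer → I₁ = ½ I₀, now polarized at 0°.
Angle between axes 1 and 2: 81°. I₂ = 0.5 I₀ · cos²(81°) = 0.01224 I₀.
Ratio = 0.01224 / 0.08272 = 0.1479.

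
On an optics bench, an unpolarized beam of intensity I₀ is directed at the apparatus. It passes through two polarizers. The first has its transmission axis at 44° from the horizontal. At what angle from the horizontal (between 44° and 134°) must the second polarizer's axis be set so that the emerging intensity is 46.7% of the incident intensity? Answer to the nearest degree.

Unpolarized light through the first polarizer → I₁ = ½ I₀, now polarized at 44°.
Need I₂/I₀ = 0.467, so cos²(θ − 44°) = 0.467 / 0.5 = 0.934.
θ − 44° = arccos(√0.934) = 14.9°, giving θ ≈ 44 + 14.9 = 58.9°.

θ ≈ 59°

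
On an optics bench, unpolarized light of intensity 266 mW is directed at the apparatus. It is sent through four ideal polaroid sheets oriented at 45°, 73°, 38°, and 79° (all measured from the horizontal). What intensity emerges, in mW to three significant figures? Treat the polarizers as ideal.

I ≈ 39.6 mW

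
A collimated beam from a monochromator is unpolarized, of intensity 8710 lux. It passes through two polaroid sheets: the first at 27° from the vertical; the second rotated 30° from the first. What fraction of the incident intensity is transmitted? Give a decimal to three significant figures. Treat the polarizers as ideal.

Unpolarized light through the first polarizer → I₁ = 8710 lux/2 = 4355 lux, polarized at 27°.
I₂ = I₁ · cos²(30°) = 4355 · 0.75 = 3266 lux.
Transmitted fraction = 0.375.

I/I₀ ≈ 0.375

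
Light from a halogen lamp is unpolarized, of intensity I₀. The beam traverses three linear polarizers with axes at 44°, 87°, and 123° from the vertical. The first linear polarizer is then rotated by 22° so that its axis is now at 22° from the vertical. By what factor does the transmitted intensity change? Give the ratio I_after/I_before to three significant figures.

Before rotation:
Unpolarized light through the first polarizer → I₁ = ½ I₀, now polarized at 44°.
I₂ = I₁ cos²(87° − 44°) = 0.5 I₀ · cos²(43°) = 0.2674 I₀.
I₃ = I₂ cos²(123° − 87°) = 0.2674 I₀ · cos²(36°) = 0.175 I₀.
After rotation:
Unpolarized light through the first polarizer → I₁ = ½ I₀, now polarized at 22°.
I₂ = I₁ cos²(87° − 22°) = 0.5 I₀ · cos²(65°) = 0.0893 I₀.
I₃ = I₂ cos²(123° − 87°) = 0.0893 I₀ · cos²(36°) = 0.05845 I₀.
Ratio = 0.05845 / 0.175 = 0.3339.

I_new/I_old ≈ 0.334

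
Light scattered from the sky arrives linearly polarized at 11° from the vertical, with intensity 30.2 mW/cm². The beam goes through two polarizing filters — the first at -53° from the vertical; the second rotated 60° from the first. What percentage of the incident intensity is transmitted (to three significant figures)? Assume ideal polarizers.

≈ 4.80%

I₁ = 30.2 mW/cm² · cos²(64°) = 5.804 mW/cm².
I₂ = I₁ · cos²(60°) = 5.804 · 0.25 = 1.451 mW/cm².
That is 4.804% of the incident intensity.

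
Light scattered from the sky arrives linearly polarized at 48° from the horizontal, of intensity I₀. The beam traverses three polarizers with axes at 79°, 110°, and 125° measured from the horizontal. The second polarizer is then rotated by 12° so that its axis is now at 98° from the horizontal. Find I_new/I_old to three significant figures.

I_new/I_old ≈ 1.04

Before rotation:
By Malus's law, I₁ = I₀ cos²(79° − 48°) = I₀ cos²(31°) = 0.7347 I₀.
I₂ = I₁ cos²(110° − 79°) = 0.7347 I₀ · cos²(31°) = 0.5398 I₀.
I₃ = I₂ cos²(125° − 110°) = 0.5398 I₀ · cos²(15°) = 0.5037 I₀.
After rotation:
I₁ = I₀ cos²(79° − 48°) = I₀ cos²(31°) = 0.7347 I₀.
I₂ = I₁ cos²(98° − 79°) = 0.7347 I₀ · cos²(19°) = 0.6569 I₀.
I₃ = I₂ cos²(125° − 98°) = 0.6569 I₀ · cos²(27°) = 0.5215 I₀.
Ratio = 0.5215 / 0.5037 = 1.035.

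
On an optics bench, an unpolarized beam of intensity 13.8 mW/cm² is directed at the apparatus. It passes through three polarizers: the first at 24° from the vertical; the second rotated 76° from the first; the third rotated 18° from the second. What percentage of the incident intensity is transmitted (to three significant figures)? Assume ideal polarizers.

≈ 2.65%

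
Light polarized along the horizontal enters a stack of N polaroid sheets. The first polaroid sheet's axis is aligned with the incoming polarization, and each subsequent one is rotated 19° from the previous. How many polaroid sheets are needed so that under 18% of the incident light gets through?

N = 17

First polarizer is aligned with the polarization: full transmission.
Each further stage multiplies by cos²(19°) = 0.894.
After N polarizers: T = 0.894^(N−1). Require T < 0.18 ⇒ N−1 > ln(0.18)/ln(0.894) = 15.30, so N−1 ≥ 16 and N = 17.
Check: N=17 gives T = 0.1665 < 0.18; N=16 gives T = 0.1863.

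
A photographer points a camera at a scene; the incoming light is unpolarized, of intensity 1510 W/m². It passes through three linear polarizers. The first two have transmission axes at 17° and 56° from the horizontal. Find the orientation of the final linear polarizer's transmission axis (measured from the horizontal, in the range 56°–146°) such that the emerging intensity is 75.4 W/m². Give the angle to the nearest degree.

Unpolarized light through the first polarizer → I₁ = ½ I₀, now polarized at 17°.
I₂ = I₁ cos²(56° − 17°) = 0.5 I₀ · cos²(39°) = 0.302 I₀.
Target fraction: 75.4 / 1510 W/m² = 0.04993 of I₀.
Need I₃/I₀ = 0.04993, so cos²(θ − 56°) = 0.04993 / 0.302 = 0.1654.
θ − 56° = arccos(√0.1654) = 66.0°, giving θ ≈ 56 + 66.0 = 122.0°.

θ ≈ 122°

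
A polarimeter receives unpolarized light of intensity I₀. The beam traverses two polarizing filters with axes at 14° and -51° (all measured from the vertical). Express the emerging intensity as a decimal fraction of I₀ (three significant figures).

≈ 0.0893 I₀

Unpolarized light through the first polarizer → I₁ = ½ I₀, now polarized at 14°.
I₂ = I₁ cos²(-51° − 14°) = 0.5 I₀ · cos²(65°) = 0.0893 I₀.
Transmitted fraction = 0.0893.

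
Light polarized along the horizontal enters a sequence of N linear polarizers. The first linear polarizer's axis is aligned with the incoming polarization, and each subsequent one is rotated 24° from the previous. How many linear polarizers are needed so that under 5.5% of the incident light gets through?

First polarizer is aligned with the polarization: full transmission.
Each further stage multiplies by cos²(24°) = 0.8346.
After N polarizers: T = 0.8346^(N−1). Require T < 0.055 ⇒ N−1 > ln(0.055)/ln(0.8346) = 16.04, so N−1 ≥ 17 and N = 18.
Check: N=18 gives T = 0.04622 < 0.055; N=17 gives T = 0.05538.

N = 18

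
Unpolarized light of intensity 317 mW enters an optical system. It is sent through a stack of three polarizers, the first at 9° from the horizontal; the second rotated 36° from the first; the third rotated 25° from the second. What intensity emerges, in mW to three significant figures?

I ≈ 85.2 mW

Unpolarized light through the first polarizer → I₁ = 317 mW/2 = 158.5 mW, polarized at 9°.
I₂ = I₁ · cos²(36°) = 158.5 · 0.6545 = 103.7 mW.
I₃ = I₂ · cos²(25°) = 103.7 · 0.8214 = 85.21 mW.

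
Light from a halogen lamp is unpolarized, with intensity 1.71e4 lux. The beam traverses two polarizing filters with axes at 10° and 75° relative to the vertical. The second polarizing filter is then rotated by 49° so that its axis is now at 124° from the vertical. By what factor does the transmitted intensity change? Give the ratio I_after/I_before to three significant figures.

Before rotation:
Unpolarized light through the first polarizer → I₁ = ½ I₀, now polarized at 10°.
I₂ = I₁ cos²(75° − 10°) = 0.5 I₀ · cos²(65°) = 0.0893 I₀.
After rotation:
Unpolarized light through the first polarizer → I₁ = ½ I₀, now polarized at 10°.
Angle between axes 1 and 2: 66°. I₂ = 0.5 I₀ · cos²(66°) = 0.08272 I₀.
Ratio = 0.08272 / 0.0893 = 0.9263.

I_new/I_old ≈ 0.926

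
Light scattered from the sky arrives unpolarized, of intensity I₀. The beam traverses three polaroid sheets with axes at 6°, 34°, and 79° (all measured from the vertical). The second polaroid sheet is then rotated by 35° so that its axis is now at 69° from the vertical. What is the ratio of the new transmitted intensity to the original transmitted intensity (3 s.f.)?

Before rotation:
Unpolarized light through the first polarizer → I₁ = ½ I₀, now polarized at 6°.
I₂ = I₁ cos²(34° − 6°) = 0.5 I₀ · cos²(28°) = 0.3898 I₀.
I₃ = I₂ cos²(79° − 34°) = 0.3898 I₀ · cos²(45°) = 0.1949 I₀.
After rotation:
Unpolarized light through the first polarizer → I₁ = ½ I₀, now polarized at 6°.
I₂ = I₁ cos²(69° − 6°) = 0.5 I₀ · cos²(63°) = 0.1031 I₀.
I₃ = I₂ cos²(79° − 69°) = 0.1031 I₀ · cos²(10°) = 0.09995 I₀.
Ratio = 0.09995 / 0.1949 = 0.5128.

I_new/I_old ≈ 0.513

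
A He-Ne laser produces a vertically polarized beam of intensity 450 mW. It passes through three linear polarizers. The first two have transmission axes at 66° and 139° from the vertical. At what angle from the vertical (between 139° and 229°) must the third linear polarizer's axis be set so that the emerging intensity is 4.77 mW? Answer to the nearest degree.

θ ≈ 169°

I₁ = I₀ cos²(66° − 0°) = I₀ cos²(66°) = 0.1654 I₀.
I₂ = I₁ cos²(139° − 66°) = 0.1654 I₀ · cos²(73°) = 0.01414 I₀.
Target fraction: 4.77 / 450 mW = 0.0106 of I₀.
Need I₃/I₀ = 0.0106, so cos²(θ − 139°) = 0.0106 / 0.01414 = 0.7496.
θ − 139° = arccos(√0.7496) = 30.0°, giving θ ≈ 139 + 30.0 = 169.0°.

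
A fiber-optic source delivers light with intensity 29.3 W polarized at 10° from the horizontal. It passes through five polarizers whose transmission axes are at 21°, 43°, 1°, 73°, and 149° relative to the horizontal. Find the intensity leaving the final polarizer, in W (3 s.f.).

I₁ = 29.3 W · cos²(11°) = 28.23 W.
I₂ = I₁ · cos²(22°) = 28.23 · 0.8597 = 24.27 W.
I₃ = I₂ · cos²(42°) = 24.27 · 0.5523 = 13.4 W.
I₄ = I₃ · cos²(72°) = 13.4 · 0.09549 = 1.28 W.
I₅ = I₄ · cos²(76°) = 1.28 · 0.05853 = 0.07491 W.

I ≈ 0.0749 W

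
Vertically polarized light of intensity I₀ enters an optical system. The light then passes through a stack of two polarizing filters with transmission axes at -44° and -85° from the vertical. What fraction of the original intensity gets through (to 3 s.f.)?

I₁ = I₀ cos²(-44° − 0°) = I₀ cos²(44°) = 0.5174 I₀.
I₂ = I₁ cos²(-85° + 44°) = 0.5174 I₀ · cos²(41°) = 0.2947 I₀.
Transmitted fraction = 0.2947.

≈ 0.295 I₀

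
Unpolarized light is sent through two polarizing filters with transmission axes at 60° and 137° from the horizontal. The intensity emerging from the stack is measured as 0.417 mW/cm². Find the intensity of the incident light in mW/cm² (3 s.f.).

Unpolarized light through the first polarizer → I₁ = ½ I₀, now polarized at 60°.
I₂ = I₁ cos²(137° − 60°) = 0.5 I₀ · cos²(77°) = 0.0253 I₀.
So 0.417 mW/cm² = 0.0253 I₀, giving I₀ = 0.417/0.0253 = 16.48 mW/cm².

I₀ ≈ 16.5 mW/cm²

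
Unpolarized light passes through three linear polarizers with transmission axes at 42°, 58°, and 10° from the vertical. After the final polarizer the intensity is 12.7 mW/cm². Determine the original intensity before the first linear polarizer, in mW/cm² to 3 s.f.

Unpolarized light through the first polarizer → I₁ = ½ I₀, now polarized at 42°.
I₂ = I₁ cos²(58° − 42°) = 0.5 I₀ · cos²(16°) = 0.462 I₀.
I₃ = I₂ cos²(10° − 58°) = 0.462 I₀ · cos²(48°) = 0.2069 I₀.
So 12.7 mW/cm² = 0.2069 I₀, giving I₀ = 12.7/0.2069 = 61.39 mW/cm².

I₀ ≈ 61.4 mW/cm²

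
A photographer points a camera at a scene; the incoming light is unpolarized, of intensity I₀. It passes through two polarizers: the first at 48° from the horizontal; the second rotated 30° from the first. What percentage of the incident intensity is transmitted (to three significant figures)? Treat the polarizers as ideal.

Unpolarized light through the first polarizer → I₁ = ½ I₀, now polarized at 48°.
I₂ = I₁ cos²(30°) = 0.5 · 0.75 I₀ = 0.375 I₀.
That is 37.5% of the incident intensity.

≈ 37.5%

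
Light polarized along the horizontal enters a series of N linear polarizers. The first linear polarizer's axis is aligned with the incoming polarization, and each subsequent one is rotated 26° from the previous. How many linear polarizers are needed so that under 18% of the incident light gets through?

N = 10

First polarizer is aligned with the polarization: full transmission.
Each further stage multiplies by cos²(26°) = 0.8078.
After N polarizers: T = 0.8078^(N−1). Require T < 0.18 ⇒ N−1 > ln(0.18)/ln(0.8078) = 8.04, so N−1 ≥ 9 and N = 10.
Check: N=10 gives T = 0.1465 < 0.18; N=9 gives T = 0.1814.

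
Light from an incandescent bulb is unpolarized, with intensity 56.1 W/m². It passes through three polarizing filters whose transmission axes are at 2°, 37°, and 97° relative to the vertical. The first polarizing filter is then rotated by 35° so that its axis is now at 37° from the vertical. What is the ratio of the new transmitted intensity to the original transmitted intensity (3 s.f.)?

I_new/I_old ≈ 1.49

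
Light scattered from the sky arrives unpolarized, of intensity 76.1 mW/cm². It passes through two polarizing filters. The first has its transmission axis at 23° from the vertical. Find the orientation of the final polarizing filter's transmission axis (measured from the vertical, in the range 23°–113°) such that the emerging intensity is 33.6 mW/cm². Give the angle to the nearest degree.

θ ≈ 43°

Unpolarized light through the first polarizer → I₁ = ½ I₀, now polarized at 23°.
Target fraction: 33.6 / 76.1 mW/cm² = 0.4415 of I₀.
Need I₂/I₀ = 0.4415, so cos²(θ − 23°) = 0.4415 / 0.5 = 0.883.
θ − 23° = arccos(√0.883) = 20.0°, giving θ ≈ 23 + 20.0 = 43.0°.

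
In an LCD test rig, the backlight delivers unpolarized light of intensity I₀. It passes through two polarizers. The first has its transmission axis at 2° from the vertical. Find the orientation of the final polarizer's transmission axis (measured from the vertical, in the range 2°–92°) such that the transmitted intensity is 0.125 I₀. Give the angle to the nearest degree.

Unpolarized light through the first polarizer → I₁ = ½ I₀, now polarized at 2°.
Need I₂/I₀ = 0.125, so cos²(θ − 2°) = 0.125 / 0.5 = 0.25.
θ − 2° = arccos(√0.25) = 60.0°, giving θ ≈ 2 + 60.0 = 62.0°.

θ ≈ 62°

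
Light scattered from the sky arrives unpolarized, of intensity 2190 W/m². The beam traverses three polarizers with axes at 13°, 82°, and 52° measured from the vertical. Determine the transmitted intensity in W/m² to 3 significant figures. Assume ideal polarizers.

Unpolarized light through the first polarizer → I₁ = 2190 W/m²/2 = 1095 W/m², polarized at 13°.
I₂ = I₁ · cos²(69°) = 1095 · 0.1284 = 140.6 W/m².
I₃ = I₂ · cos²(30°) = 140.6 · 0.75 = 105.5 W/m².

I ≈ 105 W/m²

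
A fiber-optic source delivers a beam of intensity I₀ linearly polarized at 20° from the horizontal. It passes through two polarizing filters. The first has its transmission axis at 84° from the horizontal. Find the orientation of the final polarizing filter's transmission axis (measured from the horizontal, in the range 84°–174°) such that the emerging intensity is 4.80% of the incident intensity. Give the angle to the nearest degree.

θ ≈ 144°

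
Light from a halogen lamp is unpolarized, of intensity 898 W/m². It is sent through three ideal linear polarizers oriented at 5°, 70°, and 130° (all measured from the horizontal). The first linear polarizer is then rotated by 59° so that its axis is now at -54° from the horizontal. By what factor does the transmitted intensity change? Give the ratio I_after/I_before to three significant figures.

I_new/I_old ≈ 1.75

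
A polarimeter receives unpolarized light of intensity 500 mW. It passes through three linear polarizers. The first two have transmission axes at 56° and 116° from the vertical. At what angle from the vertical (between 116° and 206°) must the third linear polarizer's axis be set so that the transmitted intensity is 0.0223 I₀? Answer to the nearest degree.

Unpolarized light through the first polarizer → I₁ = ½ I₀, now polarized at 56°.
I₂ = I₁ cos²(116° − 56°) = 0.5 I₀ · cos²(60°) = 0.125 I₀.
Need I₃/I₀ = 0.0223, so cos²(θ − 116°) = 0.0223 / 0.125 = 0.1784.
θ − 116° = arccos(√0.1784) = 65.0°, giving θ ≈ 116 + 65.0 = 181.0°.

θ ≈ 181°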